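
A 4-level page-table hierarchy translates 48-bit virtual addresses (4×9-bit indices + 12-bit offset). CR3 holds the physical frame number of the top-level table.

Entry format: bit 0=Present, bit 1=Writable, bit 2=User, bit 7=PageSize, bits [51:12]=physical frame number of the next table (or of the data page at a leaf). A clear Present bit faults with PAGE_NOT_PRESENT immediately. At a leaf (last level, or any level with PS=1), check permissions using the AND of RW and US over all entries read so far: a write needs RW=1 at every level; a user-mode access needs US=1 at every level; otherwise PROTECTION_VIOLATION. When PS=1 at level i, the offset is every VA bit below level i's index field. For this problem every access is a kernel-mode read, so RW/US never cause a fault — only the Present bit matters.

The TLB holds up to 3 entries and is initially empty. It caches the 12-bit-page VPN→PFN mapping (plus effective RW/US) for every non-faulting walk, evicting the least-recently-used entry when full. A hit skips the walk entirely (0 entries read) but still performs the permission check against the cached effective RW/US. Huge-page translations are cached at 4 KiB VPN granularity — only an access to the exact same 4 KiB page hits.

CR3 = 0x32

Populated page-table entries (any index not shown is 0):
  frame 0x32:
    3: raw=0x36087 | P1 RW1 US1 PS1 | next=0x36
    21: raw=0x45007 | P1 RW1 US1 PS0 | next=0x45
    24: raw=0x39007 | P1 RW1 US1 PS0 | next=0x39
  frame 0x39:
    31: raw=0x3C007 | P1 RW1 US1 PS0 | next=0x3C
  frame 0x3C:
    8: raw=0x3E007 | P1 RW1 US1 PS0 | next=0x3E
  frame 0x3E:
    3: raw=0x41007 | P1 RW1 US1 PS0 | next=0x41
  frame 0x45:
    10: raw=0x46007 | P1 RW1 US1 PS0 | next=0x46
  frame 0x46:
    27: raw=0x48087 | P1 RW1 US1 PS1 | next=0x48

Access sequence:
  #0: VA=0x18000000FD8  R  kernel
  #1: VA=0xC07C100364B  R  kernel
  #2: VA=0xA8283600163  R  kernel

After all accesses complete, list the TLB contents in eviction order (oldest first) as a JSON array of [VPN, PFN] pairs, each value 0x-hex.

Trace:
#0 VA=0x18000000FD8 (r,kernel):
  lvl0: tbl 0x32, slot 3 ⇒ 0x36087 (P1/RW1/US1/PS1)
  ✓ 0x36FD8 (huge @L0)  — 1 lookups
#1 VA=0xC07C100364B (r,kernel):
  lvl0: tbl 0x32, slot 24 ⇒ 0x39007 (P1/RW1/US1/PS0)
  lvl1: tbl 0x39, slot 31 ⇒ 0x3C007 (P1/RW1/US1/PS0)
  lvl2: tbl 0x3C, slot 8 ⇒ 0x3E007 (P1/RW1/US1/PS0)
  lvl3: tbl 0x3E, slot 3 ⇒ 0x41007 (P1/RW1/US1/PS0)
  ✓ 0x4164B  — 4 lookups
#2 VA=0xA8283600163 (r,kernel):
  lvl0: tbl 0x32, slot 21 ⇒ 0x45007 (P1/RW1/US1/PS0)
  lvl1: tbl 0x45, slot 10 ⇒ 0x46007 (P1/RW1/US1/PS0)
  lvl2: tbl 0x46, slot 27 ⇒ 0x48087 (P1/RW1/US1/PS1)
  ✓ 0x48163 (huge @L2)  — 3 lookups

TLB: [["0x18000000", "0x36"], ["0xC07C1003", "0x41"], ["0xA8283600", "0x48"]]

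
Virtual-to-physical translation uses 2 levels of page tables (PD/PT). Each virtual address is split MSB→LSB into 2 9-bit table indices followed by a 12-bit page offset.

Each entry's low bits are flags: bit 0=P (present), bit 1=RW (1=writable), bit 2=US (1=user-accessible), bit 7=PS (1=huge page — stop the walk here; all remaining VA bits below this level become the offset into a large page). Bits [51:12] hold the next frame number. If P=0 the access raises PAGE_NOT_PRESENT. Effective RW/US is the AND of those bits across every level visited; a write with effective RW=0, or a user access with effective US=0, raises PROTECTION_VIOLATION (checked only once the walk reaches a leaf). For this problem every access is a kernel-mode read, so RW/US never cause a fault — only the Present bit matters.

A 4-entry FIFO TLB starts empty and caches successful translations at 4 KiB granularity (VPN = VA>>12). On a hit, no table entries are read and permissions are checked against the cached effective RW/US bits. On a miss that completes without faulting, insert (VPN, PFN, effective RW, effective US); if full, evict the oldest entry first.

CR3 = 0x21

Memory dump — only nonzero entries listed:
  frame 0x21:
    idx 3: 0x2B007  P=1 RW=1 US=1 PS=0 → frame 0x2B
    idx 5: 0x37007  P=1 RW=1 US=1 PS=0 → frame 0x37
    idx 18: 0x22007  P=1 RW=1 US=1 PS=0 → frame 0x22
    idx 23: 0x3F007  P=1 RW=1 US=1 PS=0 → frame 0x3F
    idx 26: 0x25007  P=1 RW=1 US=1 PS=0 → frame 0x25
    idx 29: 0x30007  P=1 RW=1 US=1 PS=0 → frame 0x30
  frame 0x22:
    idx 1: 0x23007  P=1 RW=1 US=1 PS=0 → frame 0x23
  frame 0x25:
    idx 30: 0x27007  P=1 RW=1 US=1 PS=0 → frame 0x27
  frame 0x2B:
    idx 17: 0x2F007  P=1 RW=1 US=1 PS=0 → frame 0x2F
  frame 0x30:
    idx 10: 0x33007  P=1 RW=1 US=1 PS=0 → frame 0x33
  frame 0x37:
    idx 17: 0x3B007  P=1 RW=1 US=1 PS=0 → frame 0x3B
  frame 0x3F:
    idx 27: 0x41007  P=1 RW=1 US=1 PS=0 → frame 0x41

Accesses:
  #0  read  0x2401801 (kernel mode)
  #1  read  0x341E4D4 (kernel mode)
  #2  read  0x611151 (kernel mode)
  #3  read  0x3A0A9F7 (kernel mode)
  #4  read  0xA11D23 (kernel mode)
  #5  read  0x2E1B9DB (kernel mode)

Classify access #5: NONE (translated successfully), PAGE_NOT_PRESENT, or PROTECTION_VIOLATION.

Per-access translation:
#0 VA=0x2401801 (r,kernel):
  L0: frame=0x21 idx=18 entry=0x22007 [P=1 RW=1 US=1 PS=0]
  L1: frame=0x22 idx=1 entry=0x23007 [P=1 RW=1 US=1 PS=0]
  ✓ 0x23801  — 2 lookups
#1 VA=0x341E4D4 (r,kernel):
  L0: frame=0x21 idx=26 entry=0x25007 [P=1 RW=1 US=1 PS=0]
  L1: frame=0x25 idx=30 entry=0x27007 [P=1 RW=1 US=1 PS=0]
  ✓ 0x274D4  — 2 lookups
#2 VA=0x611151 (r,kernel):
  L0: frame=0x21 idx=3 entry=0x2B007 [P=1 RW=1 US=1 PS=0]
  L1: frame=0x2B idx=17 entry=0x2F007 [P=1 RW=1 US=1 PS=0]
  ✓ 0x2F151  — 2 lookups
#3 VA=0x3A0A9F7 (r,kernel):
  L0: frame=0x21 idx=29 entry=0x30007 [P=1 RW=1 US=1 PS=0]
  L1: frame=0x30 idx=10 entry=0x33007 [P=1 RW=1 US=1 PS=0]
  ✓ 0x339F7  — 2 lookups
#4 VA=0xA11D23 (r,kernel):
  L0: frame=0x21 idx=5 entry=0x37007 [P=1 RW=1 US=1 PS=0]
  L1: frame=0x37 idx=17 entry=0x3B007 [P=1 RW=1 US=1 PS=0]
  ✓ 0x3BD23  — 2 lookups
#5 VA=0x2E1B9DB (r,kernel):
  L0: frame=0x21 idx=23 entry=0x3F007 [P=1 RW=1 US=1 PS=0]
  L1: frame=0x3F idx=27 entry=0x41007 [P=1 RW=1 US=1 PS=0]
  ✓ 0x419DB  — 2 lookups

Access #5 fault: NONE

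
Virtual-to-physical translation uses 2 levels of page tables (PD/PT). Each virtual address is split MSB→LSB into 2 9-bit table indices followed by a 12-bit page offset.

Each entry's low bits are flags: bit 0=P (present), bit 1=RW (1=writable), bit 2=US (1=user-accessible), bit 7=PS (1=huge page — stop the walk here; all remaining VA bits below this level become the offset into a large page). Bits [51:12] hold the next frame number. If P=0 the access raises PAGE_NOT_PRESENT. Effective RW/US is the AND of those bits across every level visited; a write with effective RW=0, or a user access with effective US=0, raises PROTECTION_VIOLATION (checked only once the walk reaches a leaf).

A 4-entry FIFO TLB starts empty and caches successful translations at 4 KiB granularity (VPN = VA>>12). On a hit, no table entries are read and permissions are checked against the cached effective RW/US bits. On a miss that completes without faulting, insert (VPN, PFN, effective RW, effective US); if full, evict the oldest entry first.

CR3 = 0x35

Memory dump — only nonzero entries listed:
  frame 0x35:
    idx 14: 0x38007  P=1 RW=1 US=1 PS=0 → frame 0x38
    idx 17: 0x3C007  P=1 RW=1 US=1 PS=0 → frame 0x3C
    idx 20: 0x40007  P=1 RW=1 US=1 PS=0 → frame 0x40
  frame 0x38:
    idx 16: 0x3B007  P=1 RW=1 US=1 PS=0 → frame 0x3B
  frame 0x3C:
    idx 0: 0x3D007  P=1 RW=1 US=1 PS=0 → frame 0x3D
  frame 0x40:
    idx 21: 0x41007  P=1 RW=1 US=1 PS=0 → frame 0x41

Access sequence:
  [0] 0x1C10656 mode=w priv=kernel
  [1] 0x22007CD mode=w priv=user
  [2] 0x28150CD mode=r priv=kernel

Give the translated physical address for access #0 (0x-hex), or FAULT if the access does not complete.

Per-access translation:
#0 VA=0x1C10656 (w,kernel):
  L0 @0x35[14] → 0x38007  P=1,RW=1,US=1,PS=0
  L1 @0x38[16] → 0x3B007  P=1,RW=1,US=1,PS=0
  ⇒ phys 0x3B656  [2 reads]
#1 VA=0x22007CD (w,user):
  L0 @0x35[17] → 0x3C007  P=1,RW=1,US=1,PS=0
  L1 @0x3C[0] → 0x3D007  P=1,RW=1,US=1,PS=0
  ⇒ phys 0x3D7CD  [2 reads]
#2 VA=0x28150CD (r,kernel):
  L0 @0x35[20] → 0x40007  P=1,RW=1,US=1,PS=0
  L1 @0x40[21] → 0x41007  P=1,RW=1,US=1,PS=0
  ⇒ phys 0x410CD  [2 reads]

Access #0 PA: 0x3B656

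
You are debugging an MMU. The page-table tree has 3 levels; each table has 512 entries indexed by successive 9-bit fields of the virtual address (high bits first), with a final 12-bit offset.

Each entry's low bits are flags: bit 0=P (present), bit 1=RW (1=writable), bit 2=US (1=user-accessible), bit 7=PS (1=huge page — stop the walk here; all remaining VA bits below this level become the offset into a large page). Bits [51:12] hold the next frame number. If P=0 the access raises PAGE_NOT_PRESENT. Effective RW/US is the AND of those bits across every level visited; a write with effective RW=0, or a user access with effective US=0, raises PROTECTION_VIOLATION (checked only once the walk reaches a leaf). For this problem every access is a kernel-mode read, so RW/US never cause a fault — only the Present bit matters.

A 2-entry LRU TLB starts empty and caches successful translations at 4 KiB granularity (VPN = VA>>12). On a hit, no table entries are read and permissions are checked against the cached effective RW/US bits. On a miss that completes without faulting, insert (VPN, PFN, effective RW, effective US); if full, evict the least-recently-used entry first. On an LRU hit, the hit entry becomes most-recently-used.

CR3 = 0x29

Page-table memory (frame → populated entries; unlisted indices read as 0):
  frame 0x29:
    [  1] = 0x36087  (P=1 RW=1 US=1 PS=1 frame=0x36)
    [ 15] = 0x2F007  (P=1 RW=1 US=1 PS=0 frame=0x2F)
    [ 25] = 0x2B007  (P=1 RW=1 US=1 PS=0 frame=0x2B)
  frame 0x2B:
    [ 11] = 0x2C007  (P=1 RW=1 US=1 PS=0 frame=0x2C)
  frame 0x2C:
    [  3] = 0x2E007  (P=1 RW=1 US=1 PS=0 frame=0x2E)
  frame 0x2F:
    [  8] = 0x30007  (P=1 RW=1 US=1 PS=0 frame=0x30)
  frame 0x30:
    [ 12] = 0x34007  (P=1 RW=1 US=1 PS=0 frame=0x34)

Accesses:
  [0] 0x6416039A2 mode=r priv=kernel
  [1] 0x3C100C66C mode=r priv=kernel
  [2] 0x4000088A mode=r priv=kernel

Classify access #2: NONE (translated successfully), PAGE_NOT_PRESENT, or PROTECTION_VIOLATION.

Walk each access:
#0 VA=0x6416039A2 (r,kernel):
  L0 @0x29[25] → 0x2B007  P=1,RW=1,US=1,PS=0
  L1 @0x2B[11] → 0x2C007  P=1,RW=1,US=1,PS=0
  L2 @0x2C[3] → 0x2E007  P=1,RW=1,US=1,PS=0
  ⇒ phys 0x2E9A2  [3 reads]
#1 VA=0x3C100C66C (r,kernel):
  L0 @0x29[15] → 0x2F007  P=1,RW=1,US=1,PS=0
  L1 @0x2F[8] → 0x30007  P=1,RW=1,US=1,PS=0
  L2 @0x30[12] → 0x34007  P=1,RW=1,US=1,PS=0
  ⇒ phys 0x3466C  [3 reads]
#2 VA=0x4000088A (r,kernel):
  L0 @0x29[1] → 0x36087  P=1,RW=1,US=1,PS=1
  ⇒ phys 0x3688A (huge @L0)  [1 reads]

Access #2 fault: NONE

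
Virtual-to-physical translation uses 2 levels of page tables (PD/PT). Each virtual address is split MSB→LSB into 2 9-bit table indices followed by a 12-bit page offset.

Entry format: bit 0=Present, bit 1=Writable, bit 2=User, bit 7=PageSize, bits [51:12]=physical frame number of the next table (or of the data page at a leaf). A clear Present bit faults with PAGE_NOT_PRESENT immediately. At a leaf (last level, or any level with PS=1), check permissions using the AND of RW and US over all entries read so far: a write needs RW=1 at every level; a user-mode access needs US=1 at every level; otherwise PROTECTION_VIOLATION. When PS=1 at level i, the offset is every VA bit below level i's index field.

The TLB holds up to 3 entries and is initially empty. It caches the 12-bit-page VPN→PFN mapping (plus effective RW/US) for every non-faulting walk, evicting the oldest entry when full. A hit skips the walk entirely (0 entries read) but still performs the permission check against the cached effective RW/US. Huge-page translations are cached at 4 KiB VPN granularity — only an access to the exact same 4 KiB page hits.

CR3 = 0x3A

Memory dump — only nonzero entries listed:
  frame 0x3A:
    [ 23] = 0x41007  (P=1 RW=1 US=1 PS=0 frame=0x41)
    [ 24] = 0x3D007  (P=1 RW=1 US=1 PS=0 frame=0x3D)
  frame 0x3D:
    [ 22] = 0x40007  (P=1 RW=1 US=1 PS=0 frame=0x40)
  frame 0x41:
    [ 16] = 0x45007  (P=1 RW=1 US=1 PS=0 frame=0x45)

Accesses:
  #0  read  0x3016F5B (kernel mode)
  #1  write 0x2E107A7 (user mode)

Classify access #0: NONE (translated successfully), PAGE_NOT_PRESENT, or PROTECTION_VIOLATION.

Trace:
#0 VA=0x3016F5B (r,kernel):
  lvl0: tbl 0x3A, slot 24 ⇒ 0x3D007 (P1/RW1/US1/PS0)
  lvl1: tbl 0x3D, slot 22 ⇒ 0x40007 (P1/RW1/US1/PS0)
  → PA=0x40F5B  (2 entries read)
#1 VA=0x2E107A7 (w,user):
  lvl0: tbl 0x3A, slot 23 ⇒ 0x41007 (P1/RW1/US1/PS0)
  lvl1: tbl 0x41, slot 16 ⇒ 0x45007 (P1/RW1/US1/PS0)
  → PA=0x457A7  (2 entries read)

Access #0 fault: NONE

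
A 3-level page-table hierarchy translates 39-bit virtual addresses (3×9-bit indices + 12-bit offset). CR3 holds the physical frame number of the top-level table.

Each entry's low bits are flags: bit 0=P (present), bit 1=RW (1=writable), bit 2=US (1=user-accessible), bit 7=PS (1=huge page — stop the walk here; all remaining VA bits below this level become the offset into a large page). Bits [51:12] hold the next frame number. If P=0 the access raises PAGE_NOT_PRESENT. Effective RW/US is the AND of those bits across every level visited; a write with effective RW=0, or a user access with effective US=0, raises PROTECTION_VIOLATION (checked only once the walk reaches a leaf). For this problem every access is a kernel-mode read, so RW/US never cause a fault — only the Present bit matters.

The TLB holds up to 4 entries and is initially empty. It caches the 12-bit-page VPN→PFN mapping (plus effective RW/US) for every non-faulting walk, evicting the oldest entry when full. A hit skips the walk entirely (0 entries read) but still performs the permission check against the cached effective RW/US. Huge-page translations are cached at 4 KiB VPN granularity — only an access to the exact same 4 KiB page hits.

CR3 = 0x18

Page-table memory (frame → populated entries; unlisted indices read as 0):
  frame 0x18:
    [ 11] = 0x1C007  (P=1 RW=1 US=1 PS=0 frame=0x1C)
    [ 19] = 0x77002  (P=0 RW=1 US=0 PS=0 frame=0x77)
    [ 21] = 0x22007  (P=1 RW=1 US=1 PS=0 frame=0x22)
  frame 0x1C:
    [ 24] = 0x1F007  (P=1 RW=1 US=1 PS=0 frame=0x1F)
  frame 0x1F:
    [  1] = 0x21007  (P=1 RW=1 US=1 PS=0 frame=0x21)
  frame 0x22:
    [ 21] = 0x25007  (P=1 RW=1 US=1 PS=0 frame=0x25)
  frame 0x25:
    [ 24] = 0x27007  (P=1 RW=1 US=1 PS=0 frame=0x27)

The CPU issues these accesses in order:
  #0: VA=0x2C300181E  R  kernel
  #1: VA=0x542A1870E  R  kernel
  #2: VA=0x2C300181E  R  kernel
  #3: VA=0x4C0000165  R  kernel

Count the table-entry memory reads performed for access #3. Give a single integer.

Per-access translation:
#0 VA=0x2C300181E (r,kernel):
  L0: frame=0x18 idx=11 entry=0x1C007 [P=1 RW=1 US=1 PS=0]
  L1: frame=0x1C idx=24 entry=0x1F007 [P=1 RW=1 US=1 PS=0]
  L2: frame=0x1F idx=1 entry=0x21007 [P=1 RW=1 US=1 PS=0]
  → PA=0x2181E  (3 entries read)
#1 VA=0x542A1870E (r,kernel):
  L0: frame=0x18 idx=21 entry=0x22007 [P=1 RW=1 US=1 PS=0]
  L1: frame=0x22 idx=21 entry=0x25007 [P=1 RW=1 US=1 PS=0]
  L2: frame=0x25 idx=24 entry=0x27007 [P=1 RW=1 US=1 PS=0]
  → PA=0x2770E  (3 entries read)
#2 VA=0x2C300181E (r,kernel):
  TLB hit vpn=0x2C3001 → PA=0x2181E
#3 VA=0x4C0000165 (r,kernel):
  L0: frame=0x18 idx=19 entry=0x77002 [P=0 RW=1 US=0 PS=0]
  ⇒ fault: PAGE_NOT_PRESENT  — 1 lookups

Entries read for #3: 1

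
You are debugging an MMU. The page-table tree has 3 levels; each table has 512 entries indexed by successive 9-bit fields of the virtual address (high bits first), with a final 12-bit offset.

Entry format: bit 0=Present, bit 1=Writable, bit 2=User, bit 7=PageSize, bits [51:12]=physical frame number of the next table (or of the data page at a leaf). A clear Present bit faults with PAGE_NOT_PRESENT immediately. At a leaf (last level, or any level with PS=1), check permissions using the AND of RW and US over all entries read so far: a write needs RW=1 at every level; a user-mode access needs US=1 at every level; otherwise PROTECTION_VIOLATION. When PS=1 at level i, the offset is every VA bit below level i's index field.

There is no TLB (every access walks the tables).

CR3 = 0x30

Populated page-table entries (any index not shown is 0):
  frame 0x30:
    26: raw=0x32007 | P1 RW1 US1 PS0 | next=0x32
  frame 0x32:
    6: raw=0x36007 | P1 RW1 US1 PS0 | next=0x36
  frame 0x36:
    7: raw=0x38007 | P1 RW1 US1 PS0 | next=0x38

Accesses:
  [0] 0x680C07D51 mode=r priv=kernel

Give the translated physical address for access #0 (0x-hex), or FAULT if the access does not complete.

Trace:
#0 VA=0x680C07D51 (r,kernel):
  [0] read 0x30 idx=26: raw=0x32007 flags P=1 W=1 U=1 S=0
  [1] read 0x32 idx=6: raw=0x36007 flags P=1 W=1 U=1 S=0
  [2] read 0x36 idx=7: raw=0x38007 flags P=1 W=1 U=1 S=0
  ⇒ phys 0x38D51  [3 reads]

Access #0 PA: 0x38D51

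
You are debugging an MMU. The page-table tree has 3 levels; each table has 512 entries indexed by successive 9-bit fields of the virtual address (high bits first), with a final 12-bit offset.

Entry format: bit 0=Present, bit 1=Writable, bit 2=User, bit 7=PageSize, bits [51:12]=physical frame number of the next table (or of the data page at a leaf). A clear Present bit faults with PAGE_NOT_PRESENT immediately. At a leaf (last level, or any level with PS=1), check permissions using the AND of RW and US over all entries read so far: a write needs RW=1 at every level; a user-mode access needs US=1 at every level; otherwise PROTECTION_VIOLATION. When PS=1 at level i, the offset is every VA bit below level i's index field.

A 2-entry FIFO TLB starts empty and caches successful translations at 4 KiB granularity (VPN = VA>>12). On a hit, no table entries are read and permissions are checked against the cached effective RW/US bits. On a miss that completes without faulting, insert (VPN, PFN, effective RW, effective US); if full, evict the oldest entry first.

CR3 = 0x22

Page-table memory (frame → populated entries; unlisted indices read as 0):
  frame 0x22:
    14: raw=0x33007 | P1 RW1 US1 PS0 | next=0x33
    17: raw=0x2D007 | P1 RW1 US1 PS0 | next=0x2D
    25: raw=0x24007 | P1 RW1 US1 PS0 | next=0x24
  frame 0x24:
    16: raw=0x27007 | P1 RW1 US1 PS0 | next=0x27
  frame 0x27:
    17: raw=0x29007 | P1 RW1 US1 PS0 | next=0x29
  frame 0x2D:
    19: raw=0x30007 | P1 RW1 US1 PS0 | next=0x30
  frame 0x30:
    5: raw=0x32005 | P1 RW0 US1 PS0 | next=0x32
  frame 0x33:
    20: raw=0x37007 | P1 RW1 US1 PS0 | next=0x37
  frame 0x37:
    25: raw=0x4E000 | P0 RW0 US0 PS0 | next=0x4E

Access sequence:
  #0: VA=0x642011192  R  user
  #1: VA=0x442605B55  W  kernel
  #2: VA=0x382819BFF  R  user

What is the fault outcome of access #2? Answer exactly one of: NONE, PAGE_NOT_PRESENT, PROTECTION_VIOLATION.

Walk each access:
#0 VA=0x642011192 (r,user):
  [0] read 0x22 idx=25: raw=0x24007 flags P=1 W=1 U=1 S=0
  [1] read 0x24 idx=16: raw=0x27007 flags P=1 W=1 U=1 S=0
  [2] read 0x27 idx=17: raw=0x29007 flags P=1 W=1 U=1 S=0
  ⇒ phys 0x29192  [3 reads]
#1 VA=0x442605B55 (w,kernel):
  [0] read 0x22 idx=17: raw=0x2D007 flags P=1 W=1 U=1 S=0
  [1] read 0x2D idx=19: raw=0x30007 flags P=1 W=1 U=1 S=0
  [2] read 0x30 idx=5: raw=0x32005 flags P=1 W=0 U=1 S=0
  ⇒ fault: PROTECTION_VIOLATION  — 3 lookups
#2 VA=0x382819BFF (r,user):
  [0] read 0x22 idx=14: raw=0x33007 flags P=1 W=1 U=1 S=0
  [1] read 0x33 idx=20: raw=0x37007 flags P=1 W=1 U=1 S=0
  [2] read 0x37 idx=25: raw=0x4E000 flags P=0 W=0 U=0 S=0
  ⇒ fault: PAGE_NOT_PRESENT  — 3 lookups

Access #2 fault: PAGE_NOT_PRESENT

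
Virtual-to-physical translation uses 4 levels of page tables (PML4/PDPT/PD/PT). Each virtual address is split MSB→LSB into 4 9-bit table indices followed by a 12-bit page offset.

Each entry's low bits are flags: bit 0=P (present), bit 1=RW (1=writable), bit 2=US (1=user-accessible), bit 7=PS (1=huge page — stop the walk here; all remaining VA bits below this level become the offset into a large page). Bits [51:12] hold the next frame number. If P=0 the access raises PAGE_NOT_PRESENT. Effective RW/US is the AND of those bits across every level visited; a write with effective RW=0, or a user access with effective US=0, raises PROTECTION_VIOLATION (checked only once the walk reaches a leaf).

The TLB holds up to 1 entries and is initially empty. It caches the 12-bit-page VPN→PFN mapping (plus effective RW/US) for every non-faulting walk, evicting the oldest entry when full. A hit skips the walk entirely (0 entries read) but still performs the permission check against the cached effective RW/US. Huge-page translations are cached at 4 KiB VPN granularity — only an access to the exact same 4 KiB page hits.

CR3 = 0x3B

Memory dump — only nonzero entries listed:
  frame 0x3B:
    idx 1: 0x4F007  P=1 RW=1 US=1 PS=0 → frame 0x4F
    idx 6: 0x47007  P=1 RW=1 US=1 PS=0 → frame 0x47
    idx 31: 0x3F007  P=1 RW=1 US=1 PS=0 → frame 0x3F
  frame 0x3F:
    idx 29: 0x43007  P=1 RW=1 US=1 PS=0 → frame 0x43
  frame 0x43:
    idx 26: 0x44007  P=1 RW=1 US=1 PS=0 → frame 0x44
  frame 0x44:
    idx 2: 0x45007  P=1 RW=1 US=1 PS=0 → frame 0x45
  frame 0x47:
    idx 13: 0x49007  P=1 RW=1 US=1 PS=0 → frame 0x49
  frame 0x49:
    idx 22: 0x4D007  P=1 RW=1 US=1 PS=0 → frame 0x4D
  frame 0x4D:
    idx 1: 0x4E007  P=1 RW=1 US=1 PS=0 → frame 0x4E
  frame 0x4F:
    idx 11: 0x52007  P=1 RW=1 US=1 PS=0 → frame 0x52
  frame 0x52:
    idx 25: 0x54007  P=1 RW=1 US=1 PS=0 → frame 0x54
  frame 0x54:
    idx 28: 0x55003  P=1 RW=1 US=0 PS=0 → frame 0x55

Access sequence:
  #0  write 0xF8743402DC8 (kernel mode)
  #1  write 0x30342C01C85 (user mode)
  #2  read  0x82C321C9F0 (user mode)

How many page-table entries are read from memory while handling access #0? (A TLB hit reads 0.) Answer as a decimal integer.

Trace:
#0 VA=0xF8743402DC8 (w,kernel):
  lvl0: tbl 0x3B, slot 31 ⇒ 0x3F007 (P1/RW1/US1/PS0)
  lvl1: tbl 0x3F, slot 29 ⇒ 0x43007 (P1/RW1/US1/PS0)
  lvl2: tbl 0x43, slot 26 ⇒ 0x44007 (P1/RW1/US1/PS0)
  lvl3: tbl 0x44, slot 2 ⇒ 0x45007 (P1/RW1/US1/PS0)
  ✓ 0x45DC8  — 4 lookups
#1 VA=0x30342C01C85 (w,user):
  lvl0: tbl 0x3B, slot 6 ⇒ 0x47007 (P1/RW1/US1/PS0)
  lvl1: tbl 0x47, slot 13 ⇒ 0x49007 (P1/RW1/US1/PS0)
  lvl2: tbl 0x49, slot 22 ⇒ 0x4D007 (P1/RW1/US1/PS0)
  lvl3: tbl 0x4D, slot 1 ⇒ 0x4E007 (P1/RW1/US1/PS0)
  ✓ 0x4EC85  — 4 lookups
#2 VA=0x82C321C9F0 (r,user):
  lvl0: tbl 0x3B, slot 1 ⇒ 0x4F007 (P1/RW1/US1/PS0)
  lvl1: tbl 0x4F, slot 11 ⇒ 0x52007 (P1/RW1/US1/PS0)
  lvl2: tbl 0x52, slot 25 ⇒ 0x54007 (P1/RW1/US1/PS0)
  lvl3: tbl 0x54, slot 28 ⇒ 0x55003 (P1/RW1/US0/PS0)
  ⇒ fault: PROTECTION_VIOLATION  — 4 lookups

Entries read for #0: 4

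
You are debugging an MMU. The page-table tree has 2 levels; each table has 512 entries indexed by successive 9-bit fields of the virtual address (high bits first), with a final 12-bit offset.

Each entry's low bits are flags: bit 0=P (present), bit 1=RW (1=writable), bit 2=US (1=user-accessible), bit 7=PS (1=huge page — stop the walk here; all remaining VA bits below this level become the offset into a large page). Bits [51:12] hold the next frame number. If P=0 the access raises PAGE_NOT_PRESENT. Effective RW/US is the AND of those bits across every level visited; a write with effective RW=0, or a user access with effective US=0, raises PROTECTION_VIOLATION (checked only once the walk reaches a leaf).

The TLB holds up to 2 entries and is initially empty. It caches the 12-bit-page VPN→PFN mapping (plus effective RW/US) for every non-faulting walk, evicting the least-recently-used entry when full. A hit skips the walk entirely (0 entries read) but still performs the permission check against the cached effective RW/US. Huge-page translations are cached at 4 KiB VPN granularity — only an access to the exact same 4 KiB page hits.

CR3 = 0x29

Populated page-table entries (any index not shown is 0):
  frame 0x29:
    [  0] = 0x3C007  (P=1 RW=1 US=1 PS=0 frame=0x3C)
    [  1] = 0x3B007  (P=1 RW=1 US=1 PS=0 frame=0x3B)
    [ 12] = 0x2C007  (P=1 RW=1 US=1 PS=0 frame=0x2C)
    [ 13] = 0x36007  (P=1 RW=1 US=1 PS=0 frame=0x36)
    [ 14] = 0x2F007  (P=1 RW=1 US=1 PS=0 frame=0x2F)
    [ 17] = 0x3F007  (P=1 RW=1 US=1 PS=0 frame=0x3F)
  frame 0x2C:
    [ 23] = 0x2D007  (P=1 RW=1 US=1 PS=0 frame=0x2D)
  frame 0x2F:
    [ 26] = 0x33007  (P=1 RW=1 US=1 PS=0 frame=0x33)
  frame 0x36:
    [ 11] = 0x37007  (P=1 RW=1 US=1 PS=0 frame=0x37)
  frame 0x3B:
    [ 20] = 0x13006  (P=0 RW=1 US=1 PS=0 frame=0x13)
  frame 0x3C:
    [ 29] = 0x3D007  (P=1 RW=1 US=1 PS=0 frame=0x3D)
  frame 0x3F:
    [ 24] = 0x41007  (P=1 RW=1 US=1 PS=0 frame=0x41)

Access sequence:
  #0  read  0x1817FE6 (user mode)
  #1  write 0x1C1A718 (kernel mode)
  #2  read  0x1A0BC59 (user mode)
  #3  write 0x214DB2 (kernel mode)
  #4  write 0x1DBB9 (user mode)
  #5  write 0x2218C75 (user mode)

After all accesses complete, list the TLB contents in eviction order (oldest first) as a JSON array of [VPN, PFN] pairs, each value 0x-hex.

Walk each access:
#0 VA=0x1817FE6 (r,user):
  lvl0: tbl 0x29, slot 12 ⇒ 0x2C007 (P1/RW1/US1/PS0)
  lvl1: tbl 0x2C, slot 23 ⇒ 0x2D007 (P1/RW1/US1/PS0)
  → PA=0x2DFE6  (2 entries read)
#1 VA=0x1C1A718 (w,kernel):
  lvl0: tbl 0x29, slot 14 ⇒ 0x2F007 (P1/RW1/US1/PS0)
  lvl1: tbl 0x2F, slot 26 ⇒ 0x33007 (P1/RW1/US1/PS0)
  → PA=0x33718  (2 entries read)
#2 VA=0x1A0BC59 (r,user):
  lvl0: tbl 0x29, slot 13 ⇒ 0x36007 (P1/RW1/US1/PS0)
  lvl1: tbl 0x36, slot 11 ⇒ 0x37007 (P1/RW1/US1/PS0)
  → PA=0x37C59  (2 entries read)
#3 VA=0x214DB2 (w,kernel):
  lvl0: tbl 0x29, slot 1 ⇒ 0x3B007 (P1/RW1/US1/PS0)
  lvl1: tbl 0x3B, slot 20 ⇒ 0x13006 (P0/RW1/US1/PS0)
  → PAGE_NOT_PRESENT  (2 entries read)
#4 VA=0x1DBB9 (w,user):
  lvl0: tbl 0x29, slot 0 ⇒ 0x3C007 (P1/RW1/US1/PS0)
  lvl1: tbl 0x3C, slot 29 ⇒ 0x3D007 (P1/RW1/US1/PS0)
  → PA=0x3DBB9  (2 entries read)
#5 VA=0x2218C75 (w,user):
  lvl0: tbl 0x29, slot 17 ⇒ 0x3F007 (P1/RW1/US1/PS0)
  lvl1: tbl 0x3F, slot 24 ⇒ 0x41007 (P1/RW1/US1/PS0)
  → PA=0x41C75  (2 entries read)

TLB: [["0x1D", "0x3D"], ["0x2218", "0x41"]]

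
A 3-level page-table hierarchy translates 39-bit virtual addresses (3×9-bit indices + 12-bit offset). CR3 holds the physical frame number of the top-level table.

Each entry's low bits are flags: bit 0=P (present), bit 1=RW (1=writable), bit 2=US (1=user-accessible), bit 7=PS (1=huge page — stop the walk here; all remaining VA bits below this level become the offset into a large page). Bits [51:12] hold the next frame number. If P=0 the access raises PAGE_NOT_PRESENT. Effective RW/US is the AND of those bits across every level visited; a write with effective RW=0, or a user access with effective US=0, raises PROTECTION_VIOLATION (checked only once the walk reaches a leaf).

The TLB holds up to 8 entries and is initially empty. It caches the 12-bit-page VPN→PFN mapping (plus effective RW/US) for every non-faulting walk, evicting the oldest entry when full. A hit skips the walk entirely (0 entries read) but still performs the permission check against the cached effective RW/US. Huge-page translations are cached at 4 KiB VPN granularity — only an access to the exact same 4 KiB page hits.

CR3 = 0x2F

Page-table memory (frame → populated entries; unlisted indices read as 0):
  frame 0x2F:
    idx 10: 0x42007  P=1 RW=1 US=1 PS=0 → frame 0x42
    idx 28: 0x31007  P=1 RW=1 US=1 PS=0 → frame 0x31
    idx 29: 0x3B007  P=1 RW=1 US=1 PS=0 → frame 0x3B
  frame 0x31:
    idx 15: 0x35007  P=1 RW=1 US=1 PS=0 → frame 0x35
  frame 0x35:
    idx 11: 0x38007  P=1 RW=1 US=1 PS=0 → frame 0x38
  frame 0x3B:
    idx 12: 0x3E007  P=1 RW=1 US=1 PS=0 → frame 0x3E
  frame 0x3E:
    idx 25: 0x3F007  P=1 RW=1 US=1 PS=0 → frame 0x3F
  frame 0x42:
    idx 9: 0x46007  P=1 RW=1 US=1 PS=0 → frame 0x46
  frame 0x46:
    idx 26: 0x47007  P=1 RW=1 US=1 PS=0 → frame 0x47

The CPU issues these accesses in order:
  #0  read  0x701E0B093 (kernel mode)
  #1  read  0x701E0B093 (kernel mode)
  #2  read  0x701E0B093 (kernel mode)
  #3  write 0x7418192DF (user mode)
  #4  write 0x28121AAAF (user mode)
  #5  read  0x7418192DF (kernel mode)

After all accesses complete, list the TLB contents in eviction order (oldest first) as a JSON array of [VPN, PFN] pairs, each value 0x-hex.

Walk each access:
#0 VA=0x701E0B093 (r,kernel):
  [0] read 0x2F idx=28: raw=0x31007 flags P=1 W=1 U=1 S=0
  [1] read 0x31 idx=15: raw=0x35007 flags P=1 W=1 U=1 S=0
  [2] read 0x35 idx=11: raw=0x38007 flags P=1 W=1 U=1 S=0
  ✓ 0x38093  — 3 lookups
#1 VA=0x701E0B093 (r,kernel):
  TLB hit vpn=0x701E0B → PA=0x38093
#2 VA=0x701E0B093 (r,kernel):
  TLB hit vpn=0x701E0B → PA=0x38093
#3 VA=0x7418192DF (w,user):
  [0] read 0x2F idx=29: raw=0x3B007 flags P=1 W=1 U=1 S=0
  [1] read 0x3B idx=12: raw=0x3E007 flags P=1 W=1 U=1 S=0
  [2] read 0x3E idx=25: raw=0x3F007 flags P=1 W=1 U=1 S=0
  ✓ 0x3F2DF  — 3 lookups
#4 VA=0x28121AAAF (w,user):
  [0] read 0x2F idx=10: raw=0x42007 flags P=1 W=1 U=1 S=0
  [1] read 0x42 idx=9: raw=0x46007 flags P=1 W=1 U=1 S=0
  [2] read 0x46 idx=26: raw=0x47007 flags P=1 W=1 U=1 S=0
  ✓ 0x47AAF  — 3 lookups
#5 VA=0x7418192DF (r,kernel):
  TLB hit vpn=0x741819 → PA=0x3F2DF

TLB: [["0x701E0B", "0x38"], ["0x741819", "0x3F"], ["0x28121A", "0x47"]]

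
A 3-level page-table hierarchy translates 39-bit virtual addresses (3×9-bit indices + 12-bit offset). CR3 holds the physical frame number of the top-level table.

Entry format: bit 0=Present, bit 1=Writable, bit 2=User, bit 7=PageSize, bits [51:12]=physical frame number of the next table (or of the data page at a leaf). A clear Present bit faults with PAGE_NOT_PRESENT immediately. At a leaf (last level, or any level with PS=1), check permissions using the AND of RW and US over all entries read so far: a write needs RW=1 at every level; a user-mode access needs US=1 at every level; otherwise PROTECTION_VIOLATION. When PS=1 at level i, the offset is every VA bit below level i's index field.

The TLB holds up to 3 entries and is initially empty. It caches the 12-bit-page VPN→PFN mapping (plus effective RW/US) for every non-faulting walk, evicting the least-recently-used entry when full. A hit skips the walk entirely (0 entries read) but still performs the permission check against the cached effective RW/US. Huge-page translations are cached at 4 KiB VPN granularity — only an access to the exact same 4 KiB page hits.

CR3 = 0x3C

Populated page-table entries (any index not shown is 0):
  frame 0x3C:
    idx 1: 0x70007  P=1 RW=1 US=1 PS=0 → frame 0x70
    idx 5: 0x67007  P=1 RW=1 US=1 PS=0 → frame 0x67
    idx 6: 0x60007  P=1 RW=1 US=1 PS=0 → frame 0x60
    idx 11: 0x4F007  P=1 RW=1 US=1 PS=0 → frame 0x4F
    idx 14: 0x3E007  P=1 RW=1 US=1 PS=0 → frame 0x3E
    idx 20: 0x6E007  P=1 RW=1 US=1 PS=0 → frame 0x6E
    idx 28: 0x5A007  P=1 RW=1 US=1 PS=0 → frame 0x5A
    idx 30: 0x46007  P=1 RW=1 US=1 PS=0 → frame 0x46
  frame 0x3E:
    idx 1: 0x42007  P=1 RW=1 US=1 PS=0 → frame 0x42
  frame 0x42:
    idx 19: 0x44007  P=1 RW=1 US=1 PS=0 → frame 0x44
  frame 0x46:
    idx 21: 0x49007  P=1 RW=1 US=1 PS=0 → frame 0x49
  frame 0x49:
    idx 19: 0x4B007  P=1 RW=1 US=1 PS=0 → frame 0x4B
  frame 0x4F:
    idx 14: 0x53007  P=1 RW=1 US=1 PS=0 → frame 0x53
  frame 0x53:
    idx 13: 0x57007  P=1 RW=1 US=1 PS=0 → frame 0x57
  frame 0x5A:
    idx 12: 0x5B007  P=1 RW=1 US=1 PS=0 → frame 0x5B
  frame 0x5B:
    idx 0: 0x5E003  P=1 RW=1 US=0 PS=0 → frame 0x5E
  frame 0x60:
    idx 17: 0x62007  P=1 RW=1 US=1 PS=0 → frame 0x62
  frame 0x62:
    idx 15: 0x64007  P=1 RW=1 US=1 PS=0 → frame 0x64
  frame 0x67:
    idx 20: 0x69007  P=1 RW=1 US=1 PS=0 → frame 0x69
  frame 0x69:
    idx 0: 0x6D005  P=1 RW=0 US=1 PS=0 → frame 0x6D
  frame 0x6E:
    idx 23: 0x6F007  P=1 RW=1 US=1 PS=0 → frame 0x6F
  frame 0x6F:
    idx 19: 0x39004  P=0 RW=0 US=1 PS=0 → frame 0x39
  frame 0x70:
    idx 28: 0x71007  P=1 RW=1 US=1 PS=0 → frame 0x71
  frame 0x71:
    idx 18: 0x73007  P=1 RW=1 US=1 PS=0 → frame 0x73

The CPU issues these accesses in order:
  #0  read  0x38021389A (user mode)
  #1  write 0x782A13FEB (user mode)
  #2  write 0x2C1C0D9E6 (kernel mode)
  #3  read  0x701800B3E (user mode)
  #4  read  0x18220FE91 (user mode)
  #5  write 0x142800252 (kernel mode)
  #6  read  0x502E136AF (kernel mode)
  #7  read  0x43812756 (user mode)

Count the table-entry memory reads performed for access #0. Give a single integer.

Trace:
#0 VA=0x38021389A (r,user):
  L0 @0x3C[14] → 0x3E007  P=1,RW=1,US=1,PS=0
  L1 @0x3E[1] → 0x42007  P=1,RW=1,US=1,PS=0
  L2 @0x42[19] → 0x44007  P=1,RW=1,US=1,PS=0
  ✓ 0x4489A  — 3 lookups
#1 VA=0x782A13FEB (w,user):
  L0 @0x3C[30] → 0x46007  P=1,RW=1,US=1,PS=0
  L1 @0x46[21] → 0x49007  P=1,RW=1,US=1,PS=0
  L2 @0x49[19] → 0x4B007  P=1,RW=1,US=1,PS=0
  ✓ 0x4BFEB  — 3 lookups
#2 VA=0x2C1C0D9E6 (w,kernel):
  L0 @0x3C[11] → 0x4F007  P=1,RW=1,US=1,PS=0
  L1 @0x4F[14] → 0x53007  P=1,RW=1,US=1,PS=0
  L2 @0x53[13] → 0x57007  P=1,RW=1,US=1,PS=0
  ✓ 0x579E6  — 3 lookups
#3 VA=0x701800B3E (r,user):
  L0 @0x3C[28] → 0x5A007  P=1,RW=1,US=1,PS=0
  L1 @0x5A[12] → 0x5B007  P=1,RW=1,US=1,PS=0
  L2 @0x5B[0] → 0x5E003  P=1,RW=1,US=0,PS=0
  → PROTECTION_VIOLATION  (3 entries read)
#4 VA=0x18220FE91 (r,user):
  L0 @0x3C[6] → 0x60007  P=1,RW=1,US=1,PS=0
  L1 @0x60[17] → 0x62007  P=1,RW=1,US=1,PS=0
  L2 @0x62[15] → 0x64007  P=1,RW=1,US=1,PS=0
  ✓ 0x64E91  — 3 lookups
#5 VA=0x142800252 (w,kernel):
  L0 @0x3C[5] → 0x67007  P=1,RW=1,US=1,PS=0
  L1 @0x67[20] → 0x69007  P=1,RW=1,US=1,PS=0
  L2 @0x69[0] → 0x6D005  P=1,RW=0,US=1,PS=0
  → PROTECTION_VIOLATION  (3 entries read)
#6 VA=0x502E136AF (r,kernel):
  L0 @0x3C[20] → 0x6E007  P=1,RW=1,US=1,PS=0
  L1 @0x6E[23] → 0x6F007  P=1,RW=1,US=1,PS=0
  L2 @0x6F[19] → 0x39004  P=0,RW=0,US=1,PS=0
  → PAGE_NOT_PRESENT  (3 entries read)
#7 VA=0x43812756 (r,user):
  L0 @0x3C[1] → 0x70007  P=1,RW=1,US=1,PS=0
  L1 @0x70[28] → 0x71007  P=1,RW=1,US=1,PS=0
  L2 @0x71[18] → 0x73007  P=1,RW=1,US=1,PS=0
  ✓ 0x73756  — 3 lookups

Entries read for #0: 3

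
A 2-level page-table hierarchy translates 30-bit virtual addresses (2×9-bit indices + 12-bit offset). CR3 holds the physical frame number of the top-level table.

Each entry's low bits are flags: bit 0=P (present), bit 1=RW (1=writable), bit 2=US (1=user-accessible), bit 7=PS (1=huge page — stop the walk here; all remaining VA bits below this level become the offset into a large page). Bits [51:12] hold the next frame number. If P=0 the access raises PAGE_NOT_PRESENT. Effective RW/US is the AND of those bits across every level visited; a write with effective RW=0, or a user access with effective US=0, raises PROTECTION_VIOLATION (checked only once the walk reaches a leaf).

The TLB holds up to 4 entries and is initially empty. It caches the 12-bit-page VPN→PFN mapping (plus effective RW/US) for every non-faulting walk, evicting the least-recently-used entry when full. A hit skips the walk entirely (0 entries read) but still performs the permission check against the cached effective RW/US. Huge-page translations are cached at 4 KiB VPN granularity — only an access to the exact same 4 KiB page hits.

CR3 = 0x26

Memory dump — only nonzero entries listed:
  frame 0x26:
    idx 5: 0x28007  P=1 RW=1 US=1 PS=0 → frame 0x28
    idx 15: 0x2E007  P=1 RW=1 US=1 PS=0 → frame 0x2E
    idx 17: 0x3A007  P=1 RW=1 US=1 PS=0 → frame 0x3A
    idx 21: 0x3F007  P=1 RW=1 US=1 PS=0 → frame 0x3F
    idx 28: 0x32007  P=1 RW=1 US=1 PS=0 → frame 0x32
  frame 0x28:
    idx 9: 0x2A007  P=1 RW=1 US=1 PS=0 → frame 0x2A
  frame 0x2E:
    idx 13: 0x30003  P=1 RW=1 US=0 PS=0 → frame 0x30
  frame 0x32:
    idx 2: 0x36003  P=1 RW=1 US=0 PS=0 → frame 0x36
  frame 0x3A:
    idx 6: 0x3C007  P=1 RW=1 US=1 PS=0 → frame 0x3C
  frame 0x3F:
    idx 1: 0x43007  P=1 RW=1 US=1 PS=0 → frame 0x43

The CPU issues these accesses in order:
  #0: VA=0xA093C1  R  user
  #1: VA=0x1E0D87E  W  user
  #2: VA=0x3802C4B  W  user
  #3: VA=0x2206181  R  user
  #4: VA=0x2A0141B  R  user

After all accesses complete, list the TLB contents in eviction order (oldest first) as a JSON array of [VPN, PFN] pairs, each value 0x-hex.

Trace:
#0 VA=0xA093C1 (r,user):
  L0 @0x26[5] → 0x28007  P=1,RW=1,US=1,PS=0
  L1 @0x28[9] → 0x2A007  P=1,RW=1,US=1,PS=0
  ✓ 0x2A3C1  — 2 lookups
#1 VA=0x1E0D87E (w,user):
  L0 @0x26[15] → 0x2E007  P=1,RW=1,US=1,PS=0
  L1 @0x2E[13] → 0x30003  P=1,RW=1,US=0,PS=0
  ⇒ fault: PROTECTION_VIOLATION  — 2 lookups
#2 VA=0x3802C4B (w,user):
  L0 @0x26[28] → 0x32007  P=1,RW=1,US=1,PS=0
  L1 @0x32[2] → 0x36003  P=1,RW=1,US=0,PS=0
  ⇒ fault: PROTECTION_VIOLATION  — 2 lookups
#3 VA=0x2206181 (r,user):
  L0 @0x26[17] → 0x3A007  P=1,RW=1,US=1,PS=0
  L1 @0x3A[6] → 0x3C007  P=1,RW=1,US=1,PS=0
  ✓ 0x3C181  — 2 lookups
#4 VA=0x2A0141B (r,user):
  L0 @0x26[21] → 0x3F007  P=1,RW=1,US=1,PS=0
  L1 @0x3F[1] → 0x43007  P=1,RW=1,US=1,PS=0
  ✓ 0x4341B  — 2 lookups

TLB: [["0xA09", "0x2A"], ["0x2206", "0x3C"], ["0x2A01", "0x43"]]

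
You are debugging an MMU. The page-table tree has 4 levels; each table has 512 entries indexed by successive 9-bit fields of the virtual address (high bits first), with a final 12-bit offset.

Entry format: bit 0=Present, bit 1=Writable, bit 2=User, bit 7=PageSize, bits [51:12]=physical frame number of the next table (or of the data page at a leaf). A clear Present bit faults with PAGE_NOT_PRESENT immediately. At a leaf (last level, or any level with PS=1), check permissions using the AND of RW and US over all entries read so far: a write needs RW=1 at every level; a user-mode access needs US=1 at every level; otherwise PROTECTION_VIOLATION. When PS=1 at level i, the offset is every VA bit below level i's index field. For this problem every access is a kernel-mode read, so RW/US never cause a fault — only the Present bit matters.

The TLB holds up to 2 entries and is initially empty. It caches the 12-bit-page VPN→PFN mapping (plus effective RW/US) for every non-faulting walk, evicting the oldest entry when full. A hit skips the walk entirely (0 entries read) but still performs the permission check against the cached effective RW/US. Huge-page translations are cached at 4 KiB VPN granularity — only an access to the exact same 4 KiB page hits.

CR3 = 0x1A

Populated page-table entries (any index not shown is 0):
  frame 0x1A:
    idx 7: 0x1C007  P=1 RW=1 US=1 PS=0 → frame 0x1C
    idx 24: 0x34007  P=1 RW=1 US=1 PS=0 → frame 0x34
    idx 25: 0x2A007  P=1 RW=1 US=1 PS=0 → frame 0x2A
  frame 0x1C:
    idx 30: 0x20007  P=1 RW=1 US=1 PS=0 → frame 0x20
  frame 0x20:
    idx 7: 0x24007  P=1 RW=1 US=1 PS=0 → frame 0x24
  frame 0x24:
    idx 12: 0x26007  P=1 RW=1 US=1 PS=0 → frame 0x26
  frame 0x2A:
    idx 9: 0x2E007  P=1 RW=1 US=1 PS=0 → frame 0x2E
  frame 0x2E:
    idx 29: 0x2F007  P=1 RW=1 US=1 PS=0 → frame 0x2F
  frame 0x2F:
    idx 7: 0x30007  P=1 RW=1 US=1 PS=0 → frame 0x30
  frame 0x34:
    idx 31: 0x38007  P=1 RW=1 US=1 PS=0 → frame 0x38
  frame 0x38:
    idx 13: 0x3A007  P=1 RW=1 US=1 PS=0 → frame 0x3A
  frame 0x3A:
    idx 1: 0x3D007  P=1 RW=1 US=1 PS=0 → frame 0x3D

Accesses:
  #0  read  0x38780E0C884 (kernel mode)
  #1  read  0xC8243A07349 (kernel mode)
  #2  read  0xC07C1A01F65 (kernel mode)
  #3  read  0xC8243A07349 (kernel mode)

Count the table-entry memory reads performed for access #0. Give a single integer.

Walk each access:
#0 VA=0x38780E0C884 (r,kernel):
  lvl0: tbl 0x1A, slot 7 ⇒ 0x1C007 (P1/RW1/US1/PS0)
  lvl1: tbl 0x1C, slot 30 ⇒ 0x20007 (P1/RW1/US1/PS0)
  lvl2: tbl 0x20, slot 7 ⇒ 0x24007 (P1/RW1/US1/PS0)
  lvl3: tbl 0x24, slot 12 ⇒ 0x26007 (P1/RW1/US1/PS0)
  → PA=0x26884  (4 entries read)
#1 VA=0xC8243A07349 (r,kernel):
  lvl0: tbl 0x1A, slot 25 ⇒ 0x2A007 (P1/RW1/US1/PS0)
  lvl1: tbl 0x2A, slot 9 ⇒ 0x2E007 (P1/RW1/US1/PS0)
  lvl2: tbl 0x2E, slot 29 ⇒ 0x2F007 (P1/RW1/US1/PS0)
  lvl3: tbl 0x2F, slot 7 ⇒ 0x30007 (P1/RW1/US1/PS0)
  → PA=0x30349  (4 entries read)
#2 VA=0xC07C1A01F65 (r,kernel):
  lvl0: tbl 0x1A, slot 24 ⇒ 0x34007 (P1/RW1/US1/PS0)
  lvl1: tbl 0x34, slot 31 ⇒ 0x38007 (P1/RW1/US1/PS0)
  lvl2: tbl 0x38, slot 13 ⇒ 0x3A007 (P1/RW1/US1/PS0)
  lvl3: tbl 0x3A, slot 1 ⇒ 0x3D007 (P1/RW1/US1/PS0)
  → PA=0x3DF65  (4 entries read)
#3 VA=0xC8243A07349 (r,kernel):
  TLB hit vpn=0xC8243A07 → PA=0x30349

Entries read for #0: 4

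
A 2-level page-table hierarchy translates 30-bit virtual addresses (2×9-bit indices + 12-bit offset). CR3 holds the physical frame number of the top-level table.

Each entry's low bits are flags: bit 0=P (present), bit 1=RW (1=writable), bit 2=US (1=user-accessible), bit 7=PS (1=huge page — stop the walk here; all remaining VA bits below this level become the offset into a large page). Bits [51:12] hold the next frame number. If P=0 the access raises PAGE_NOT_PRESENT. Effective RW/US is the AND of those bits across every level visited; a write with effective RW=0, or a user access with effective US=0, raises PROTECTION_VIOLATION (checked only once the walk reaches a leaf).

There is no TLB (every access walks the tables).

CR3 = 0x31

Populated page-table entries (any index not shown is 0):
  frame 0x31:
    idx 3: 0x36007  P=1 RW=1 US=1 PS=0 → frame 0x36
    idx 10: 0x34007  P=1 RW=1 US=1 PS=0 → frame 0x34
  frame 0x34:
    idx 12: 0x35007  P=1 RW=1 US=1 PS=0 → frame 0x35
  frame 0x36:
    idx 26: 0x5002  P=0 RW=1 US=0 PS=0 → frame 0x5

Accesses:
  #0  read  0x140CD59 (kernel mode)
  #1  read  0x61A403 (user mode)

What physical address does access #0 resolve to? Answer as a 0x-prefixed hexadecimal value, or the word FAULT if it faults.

Walk each access:
#0 VA=0x140CD59 (r,kernel):
  lvl0: tbl 0x31, slot 10 ⇒ 0x34007 (P1/RW1/US1/PS0)
  lvl1: tbl 0x34, slot 12 ⇒ 0x35007 (P1/RW1/US1/PS0)
  → PA=0x35D59  (2 entries read)
#1 VA=0x61A403 (r,user):
  lvl0: tbl 0x31, slot 3 ⇒ 0x36007 (P1/RW1/US1/PS0)
  lvl1: tbl 0x36, slot 26 ⇒ 0x5002 (P0/RW1/US0/PS0)
  ✗ PAGE_NOT_PRESENT  [2 reads]

Access #0 PA: 0x35D59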